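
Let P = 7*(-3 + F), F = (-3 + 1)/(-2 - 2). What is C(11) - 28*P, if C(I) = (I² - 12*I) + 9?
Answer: 488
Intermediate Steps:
F = ½ (F = -2/(-4) = -2*(-¼) = ½ ≈ 0.50000)
P = -35/2 (P = 7*(-3 + ½) = 7*(-5/2) = -35/2 ≈ -17.500)
C(I) = 9 + I² - 12*I
C(11) - 28*P = (9 + 11² - 12*11) - 28*(-35/2) = (9 + 121 - 132) + 490 = -2 + 490 = 488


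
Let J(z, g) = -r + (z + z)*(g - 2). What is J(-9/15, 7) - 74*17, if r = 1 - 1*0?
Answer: -1265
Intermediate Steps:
r = 1 (r = 1 + 0 = 1)
J(z, g) = -1 + 2*z*(-2 + g) (J(z, g) = -1*1 + (z + z)*(g - 2) = -1 + (2*z)*(-2 + g) = -1 + 2*z*(-2 + g))
J(-9/15, 7) - 74*17 = (-1 - (-36)/15 + 2*7*(-9/15)) - 74*17 = (-1 - (-36)/15 + 2*7*(-9*1/15)) - 1258 = (-1 - 4*(-⅗) + 2*7*(-⅗)) - 1258 = (-1 + 12/5 - 42/5) - 1258 = -7 - 1258 = -1265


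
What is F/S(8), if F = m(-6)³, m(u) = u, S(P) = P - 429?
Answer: 216/421 ≈ 0.51306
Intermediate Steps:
S(P) = -429 + P
F = -216 (F = (-6)³ = -216)
F/S(8) = -216/(-429 + 8) = -216/(-421) = -216*(-1/421) = 216/421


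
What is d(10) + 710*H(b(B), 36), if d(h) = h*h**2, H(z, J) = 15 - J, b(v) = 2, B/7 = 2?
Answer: -13910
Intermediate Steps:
B = 14 (B = 7*2 = 14)
d(h) = h**3
d(10) + 710*H(b(B), 36) = 10**3 + 710*(15 - 1*36) = 1000 + 710*(15 - 36) = 1000 + 710*(-21) = 1000 - 14910 = -13910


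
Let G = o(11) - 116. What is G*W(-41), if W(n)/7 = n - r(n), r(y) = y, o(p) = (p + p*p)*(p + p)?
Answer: 0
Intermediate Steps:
o(p) = 2*p*(p + p²) (o(p) = (p + p²)*(2*p) = 2*p*(p + p²))
G = 2788 (G = 2*11²*(1 + 11) - 116 = 2*121*12 - 116 = 2904 - 116 = 2788)
W(n) = 0 (W(n) = 7*(n - n) = 7*0 = 0)
G*W(-41) = 2788*0 = 0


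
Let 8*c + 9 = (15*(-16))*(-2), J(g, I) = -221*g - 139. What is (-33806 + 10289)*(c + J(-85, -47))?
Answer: -3519060363/8 ≈ -4.3988e+8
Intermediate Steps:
J(g, I) = -139 - 221*g
c = 471/8 (c = -9/8 + ((15*(-16))*(-2))/8 = -9/8 + (-240*(-2))/8 = -9/8 + (⅛)*480 = -9/8 + 60 = 471/8 ≈ 58.875)
(-33806 + 10289)*(c + J(-85, -47)) = (-33806 + 10289)*(471/8 + (-139 - 221*(-85))) = -23517*(471/8 + (-139 + 18785)) = -23517*(471/8 + 18646) = -23517*149639/8 = -3519060363/8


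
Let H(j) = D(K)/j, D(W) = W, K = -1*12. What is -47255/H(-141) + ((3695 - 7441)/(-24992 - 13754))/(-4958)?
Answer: -106664286025741/192102668 ≈ -5.5525e+5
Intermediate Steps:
K = -12
H(j) = -12/j
-47255/H(-141) + ((3695 - 7441)/(-24992 - 13754))/(-4958) = -47255/((-12/(-141))) + ((3695 - 7441)/(-24992 - 13754))/(-4958) = -47255/((-12*(-1/141))) - 3746/(-38746)*(-1/4958) = -47255/4/47 - 3746*(-1/38746)*(-1/4958) = -47255*47/4 + (1873/19373)*(-1/4958) = -2220985/4 - 1873/96051334 = -106664286025741/192102668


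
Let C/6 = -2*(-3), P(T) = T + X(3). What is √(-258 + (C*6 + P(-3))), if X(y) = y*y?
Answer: 6*I ≈ 6.0*I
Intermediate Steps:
X(y) = y²
P(T) = 9 + T (P(T) = T + 3² = T + 9 = 9 + T)
C = 36 (C = 6*(-2*(-3)) = 6*6 = 36)
√(-258 + (C*6 + P(-3))) = √(-258 + (36*6 + (9 - 3))) = √(-258 + (216 + 6)) = √(-258 + 222) = √(-36) = 6*I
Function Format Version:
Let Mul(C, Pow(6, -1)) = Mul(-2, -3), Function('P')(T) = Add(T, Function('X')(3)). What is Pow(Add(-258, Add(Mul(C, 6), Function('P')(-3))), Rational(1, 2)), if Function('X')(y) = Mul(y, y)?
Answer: Mul(6, I) ≈ Mul(6.0000, I)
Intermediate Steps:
Function('X')(y) = Pow(y, 2)
Function('P')(T) = Add(9, T) (Function('P')(T) = Add(T, Pow(3, 2)) = Add(T, 9) = Add(9, T))
C = 36 (C = Mul(6, Mul(-2, -3)) = Mul(6, 6) = 36)
Pow(Add(-258, Add(Mul(C, 6), Function('P')(-3))), Rational(1, 2)) = Pow(Add(-258, Add(Mul(36, 6), Add(9, -3))), Rational(1, 2)) = Pow(Add(-258, Add(216, 6)), Rational(1, 2)) = Pow(Add(-258, 222), Rational(1, 2)) = Pow(-36, Rational(1, 2)) = Mul(6, I)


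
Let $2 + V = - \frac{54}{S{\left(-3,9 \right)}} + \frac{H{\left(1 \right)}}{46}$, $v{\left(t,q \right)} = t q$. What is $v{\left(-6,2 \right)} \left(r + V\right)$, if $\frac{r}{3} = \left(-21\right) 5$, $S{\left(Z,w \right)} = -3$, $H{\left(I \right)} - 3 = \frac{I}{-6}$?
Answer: $\frac{82507}{23} \approx 3587.3$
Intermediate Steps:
$H{\left(I \right)} = 3 - \frac{I}{6}$ ($H{\left(I \right)} = 3 + \frac{I}{-6} = 3 + I \left(- \frac{1}{6}\right) = 3 - \frac{I}{6}$)
$v{\left(t,q \right)} = q t$
$r = -315$ ($r = 3 \left(\left(-21\right) 5\right) = 3 \left(-105\right) = -315$)
$V = \frac{4433}{276}$ ($V = -2 + \left(- \frac{54}{-3} + \frac{3 - \frac{1}{6}}{46}\right) = -2 + \left(\left(-54\right) \left(- \frac{1}{3}\right) + \left(3 - \frac{1}{6}\right) \frac{1}{46}\right) = -2 + \left(18 + \frac{17}{6} \cdot \frac{1}{46}\right) = -2 + \left(18 + \frac{17}{276}\right) = -2 + \frac{4985}{276} = \frac{4433}{276} \approx 16.062$)
$v{\left(-6,2 \right)} \left(r + V\right) = 2 \left(-6\right) \left(-315 + \frac{4433}{276}\right) = \left(-12\right) \left(- \frac{82507}{276}\right) = \frac{82507}{23}$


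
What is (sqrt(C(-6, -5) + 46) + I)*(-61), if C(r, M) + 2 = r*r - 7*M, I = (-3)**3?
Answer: 1647 - 61*sqrt(115) ≈ 992.85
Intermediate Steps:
I = -27
C(r, M) = -2 + r**2 - 7*M (C(r, M) = -2 + (r*r - 7*M) = -2 + (r**2 - 7*M) = -2 + r**2 - 7*M)
(sqrt(C(-6, -5) + 46) + I)*(-61) = (sqrt((-2 + (-6)**2 - 7*(-5)) + 46) - 27)*(-61) = (sqrt((-2 + 36 + 35) + 46) - 27)*(-61) = (sqrt(69 + 46) - 27)*(-61) = (sqrt(115) - 27)*(-61) = (-27 + sqrt(115))*(-61) = 1647 - 61*sqrt(115)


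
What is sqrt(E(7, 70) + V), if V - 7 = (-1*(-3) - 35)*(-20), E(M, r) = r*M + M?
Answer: 2*sqrt(286) ≈ 33.823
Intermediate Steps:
E(M, r) = M + M*r (E(M, r) = M*r + M = M + M*r)
V = 647 (V = 7 + (-1*(-3) - 35)*(-20) = 7 + (3 - 35)*(-20) = 7 - 32*(-20) = 7 + 640 = 647)
sqrt(E(7, 70) + V) = sqrt(7*(1 + 70) + 647) = sqrt(7*71 + 647) = sqrt(497 + 647) = sqrt(1144) = 2*sqrt(286)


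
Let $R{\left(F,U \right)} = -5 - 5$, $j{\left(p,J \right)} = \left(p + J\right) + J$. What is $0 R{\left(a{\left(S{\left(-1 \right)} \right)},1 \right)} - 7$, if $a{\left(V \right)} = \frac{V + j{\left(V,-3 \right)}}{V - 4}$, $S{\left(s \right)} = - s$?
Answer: $-7$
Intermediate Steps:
$j{\left(p,J \right)} = p + 2 J$ ($j{\left(p,J \right)} = \left(J + p\right) + J = p + 2 J$)
$a{\left(V \right)} = \frac{-6 + 2 V}{-4 + V}$ ($a{\left(V \right)} = \frac{V + \left(V + 2 \left(-3\right)\right)}{V - 4} = \frac{V + \left(V - 6\right)}{-4 + V} = \frac{V + \left(-6 + V\right)}{-4 + V} = \frac{-6 + 2 V}{-4 + V}$)
$R{\left(F,U \right)} = -10$
$0 R{\left(a{\left(S{\left(-1 \right)} \right)},1 \right)} - 7 = 0 \left(-10\right) - 7 = 0 - 7 = -7$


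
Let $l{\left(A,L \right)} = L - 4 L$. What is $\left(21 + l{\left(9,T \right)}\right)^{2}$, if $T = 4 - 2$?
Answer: $225$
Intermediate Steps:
$T = 2$
$l{\left(A,L \right)} = - 3 L$
$\left(21 + l{\left(9,T \right)}\right)^{2} = \left(21 - 6\right)^{2} = 15^{2} = 225$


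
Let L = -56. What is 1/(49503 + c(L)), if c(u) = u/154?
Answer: 11/544529 ≈ 2.0201e-5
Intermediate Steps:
c(u) = u/154 (c(u) = u*(1/154) = u/154)
1/(49503 + c(L)) = 1/(49503 + (1/154)*(-56)) = 1/(49503 - 4/11) = 1/(544529/11) = 11/544529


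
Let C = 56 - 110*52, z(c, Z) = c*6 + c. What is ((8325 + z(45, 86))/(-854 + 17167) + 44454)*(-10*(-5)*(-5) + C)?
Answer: -4288754392188/16313 ≈ -2.6290e+8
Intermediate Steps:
z(c, Z) = 7*c (z(c, Z) = 6*c + c = 7*c)
C = -5664 (C = 56 - 5720 = -5664)
((8325 + z(45, 86))/(-854 + 17167) + 44454)*(-10*(-5)*(-5) + C) = ((8325 + 7*45)/(-854 + 17167) + 44454)*(-10*(-5)*(-5) - 5664) = ((8325 + 315)/16313 + 44454)*(50*(-5) - 5664) = (8640*(1/16313) + 44454)*(-250 - 5664) = (8640/16313 + 44454)*(-5914) = (725186742/16313)*(-5914) = -4288754392188/16313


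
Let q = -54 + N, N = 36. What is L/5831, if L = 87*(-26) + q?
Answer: -2280/5831 ≈ -0.39101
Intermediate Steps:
q = -18 (q = -54 + 36 = -18)
L = -2280 (L = 87*(-26) - 18 = -2262 - 18 = -2280)
L/5831 = -2280/5831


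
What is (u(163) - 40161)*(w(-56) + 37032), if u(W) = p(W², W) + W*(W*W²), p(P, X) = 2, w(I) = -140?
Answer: 26041015140984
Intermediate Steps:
u(W) = 2 + W⁴ (u(W) = 2 + W*(W*W²) = 2 + W*W³ = 2 + W⁴)
(u(163) - 40161)*(w(-56) + 37032) = ((2 + 163⁴) - 40161)*(-140 + 37032) = ((2 + 705911761) - 40161)*36892 = (705911763 - 40161)*36892 = 705871602*36892 = 26041015140984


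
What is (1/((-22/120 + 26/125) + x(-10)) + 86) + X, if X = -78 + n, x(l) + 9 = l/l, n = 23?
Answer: 369353/11963 ≈ 30.875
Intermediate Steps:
x(l) = -8 (x(l) = -9 + l/l = -9 + 1 = -8)
X = -55 (X = -78 + 23 = -55)
(1/((-22/120 + 26/125) + x(-10)) + 86) + X = (1/((-22/120 + 26/125) - 8) + 86) - 55 = (1/((-22*1/120 + 26*(1/125)) - 8) + 86) - 55 = (1/((-11/60 + 26/125) - 8) + 86) - 55 = (1/(37/1500 - 8) + 86) - 55 = (1/(-11963/1500) + 86) - 55 = (-1500/11963 + 86) - 55 = 1027318/11963 - 55 = 369353/11963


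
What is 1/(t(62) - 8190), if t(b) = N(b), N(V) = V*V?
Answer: -1/4346 ≈ -0.00023010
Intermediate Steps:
N(V) = V²
t(b) = b²
1/(t(62) - 8190) = 1/(62² - 8190) = 1/(3844 - 8190) = 1/(-4346) = -1/4346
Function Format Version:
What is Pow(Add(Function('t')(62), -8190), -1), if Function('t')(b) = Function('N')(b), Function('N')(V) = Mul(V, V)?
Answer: Rational(-1, 4346) ≈ -0.00023010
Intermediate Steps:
Function('N')(V) = Pow(V, 2)
Function('t')(b) = Pow(b, 2)
Pow(Add(Function('t')(62), -8190), -1) = Pow(Add(Pow(62, 2), -8190), -1) = Pow(Add(3844, -8190), -1) = Pow(-4346, -1) = Rational(-1, 4346)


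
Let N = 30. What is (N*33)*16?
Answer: 15840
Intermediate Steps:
(N*33)*16 = (30*33)*16 = 990*16 = 15840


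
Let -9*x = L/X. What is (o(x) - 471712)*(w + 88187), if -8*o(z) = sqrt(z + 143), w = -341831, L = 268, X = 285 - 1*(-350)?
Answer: 119646918528 + 147959*sqrt(10587355)/1270 ≈ 1.1965e+11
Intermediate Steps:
X = 635 (X = 285 + 350 = 635)
x = -268/5715 (x = -268/(9*635) = -1/9*268/635 = -268/5715 ≈ -0.046894)
o(z) = -sqrt(143 + z)/8 (o(z) = -sqrt(z + 143)/8 = -sqrt(143 + z)/8)
(o(x) - 471712)*(w + 88187) = (-sqrt(143 - 268/5715)/8 - 471712)*(-341831 + 88187) = (-7*sqrt(10587355)/15240 - 471712)*(-253644) = (-471712 - 7*sqrt(10587355)/15240)*(-253644) = 119646918528 + 147959*sqrt(10587355)/1270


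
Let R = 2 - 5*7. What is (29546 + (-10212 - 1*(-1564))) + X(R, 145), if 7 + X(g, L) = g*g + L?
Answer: 22125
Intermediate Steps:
R = -33 (R = 2 - 35 = -33)
X(g, L) = -7 + L + g**2 (X(g, L) = -7 + (g*g + L) = -7 + (g**2 + L) = -7 + (L + g**2) = -7 + L + g**2)
(29546 + (-10212 - 1*(-1564))) + X(R, 145) = (29546 + (-10212 - 1*(-1564))) + (-7 + 145 + (-33)**2) = (29546 + (-10212 + 1564)) + (-7 + 145 + 1089) = (29546 - 8648) + 1227 = 20898 + 1227 = 22125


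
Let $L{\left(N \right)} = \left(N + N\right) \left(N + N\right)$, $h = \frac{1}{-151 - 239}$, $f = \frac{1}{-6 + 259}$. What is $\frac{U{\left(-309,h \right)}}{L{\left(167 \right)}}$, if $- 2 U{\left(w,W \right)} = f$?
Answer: $- \frac{1}{56447336} \approx -1.7716 \cdot 10^{-8}$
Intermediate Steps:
$f = \frac{1}{253} \approx 0.0039526$
$h = - \frac{1}{390}$ ($h = \frac{1}{-390} = - \frac{1}{390} \approx -0.0025641$)
$U{\left(w,W \right)} = - \frac{1}{506}$ ($U{\left(w,W \right)} = \left(- \frac{1}{2}\right) \frac{1}{253} = - \frac{1}{506}$)
$L{\left(N \right)} = 4 N^{2}$ ($L{\left(N \right)} = 2 N 2 N = 4 N^{2}$)
$\frac{U{\left(-309,h \right)}}{L{\left(167 \right)}} = - \frac{1}{506 \cdot 4 \cdot 167^{2}} = - \frac{1}{506 \cdot 4 \cdot 27889} = - \frac{1}{506 \cdot 111556} = \left(- \frac{1}{506}\right) \frac{1}{111556} = - \frac{1}{56447336}$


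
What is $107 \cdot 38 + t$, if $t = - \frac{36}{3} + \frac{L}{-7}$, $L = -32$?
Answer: $\frac{28410}{7} \approx 4058.6$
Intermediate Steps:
$t = - \frac{52}{7}$ ($t = - \frac{36}{3} - \frac{32}{-7} = \left(-36\right) \frac{1}{3} - - \frac{32}{7} = -12 + \frac{32}{7} = - \frac{52}{7} \approx -7.4286$)
$107 \cdot 38 + t = 107 \cdot 38 - \frac{52}{7} = 4066 - \frac{52}{7} = \frac{28410}{7}$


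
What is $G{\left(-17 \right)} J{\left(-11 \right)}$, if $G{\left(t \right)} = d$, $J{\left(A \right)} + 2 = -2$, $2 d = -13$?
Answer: $26$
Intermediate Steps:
$d = - \frac{13}{2}$ ($d = \frac{1}{2} \left(-13\right) = - \frac{13}{2} \approx -6.5$)
$J{\left(A \right)} = -4$ ($J{\left(A \right)} = -2 - 2 = -4$)
$G{\left(t \right)} = - \frac{13}{2}$
$G{\left(-17 \right)} J{\left(-11 \right)} = \left(- \frac{13}{2}\right) \left(-4\right) = 26$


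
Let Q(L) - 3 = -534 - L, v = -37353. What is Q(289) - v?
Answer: 36533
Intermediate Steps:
Q(L) = -531 - L (Q(L) = 3 + (-534 - L) = -531 - L)
Q(289) - v = (-531 - 1*289) - 1*(-37353) = (-531 - 289) + 37353 = -820 + 37353 = 36533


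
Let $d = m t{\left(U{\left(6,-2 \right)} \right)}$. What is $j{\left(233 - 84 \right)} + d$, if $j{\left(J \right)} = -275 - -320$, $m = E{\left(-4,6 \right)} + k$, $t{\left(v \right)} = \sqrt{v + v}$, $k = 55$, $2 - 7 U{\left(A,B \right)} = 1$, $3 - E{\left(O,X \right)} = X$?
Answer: $45 + \frac{52 \sqrt{14}}{7} \approx 72.795$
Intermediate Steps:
$E{\left(O,X \right)} = 3 - X$
$U{\left(A,B \right)} = \frac{1}{7}$ ($U{\left(A,B \right)} = \frac{2}{7} - \frac{1}{7} = \frac{1}{7}$)
$t{\left(v \right)} = \sqrt{2} \sqrt{v}$ ($t{\left(v \right)} = \sqrt{2 v} = \sqrt{2} \sqrt{v}$)
$m = 52$ ($m = \left(3 - 6\right) + 55 = -3 + 55 = 52$)
$d = \frac{52 \sqrt{14}}{7}$ ($d = 52 \frac{\sqrt{2}}{\sqrt{7}} = 52 \sqrt{2} \frac{\sqrt{7}}{7} = 52 \frac{\sqrt{14}}{7} = \frac{52 \sqrt{14}}{7} \approx 27.795$)
$j{\left(J \right)} = 45$ ($j{\left(J \right)} = -275 + 320 = 45$)
$j{\left(233 - 84 \right)} + d = 45 + \frac{52 \sqrt{14}}{7}$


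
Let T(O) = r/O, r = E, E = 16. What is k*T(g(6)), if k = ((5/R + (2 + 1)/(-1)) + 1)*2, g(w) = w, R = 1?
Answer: 16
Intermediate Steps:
r = 16
T(O) = 16/O
k = 6 (k = ((5/1 + (2 + 1)/(-1)) + 1)*2 = ((5*1 + 3*(-1)) + 1)*2 = ((5 - 3) + 1)*2 = (2 + 1)*2 = 3*2 = 6)
k*T(g(6)) = 6*(16/6) = 6*(16*(1/6)) = 6*(8/3) = 16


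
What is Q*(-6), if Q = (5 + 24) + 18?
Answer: -282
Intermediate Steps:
Q = 47 (Q = 29 + 18 = 47)
Q*(-6) = 47*(-6) = -282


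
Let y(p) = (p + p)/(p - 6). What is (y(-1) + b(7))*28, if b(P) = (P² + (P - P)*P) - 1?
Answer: 1352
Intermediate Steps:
y(p) = 2*p/(-6 + p) (y(p) = (2*p)/(-6 + p) = 2*p/(-6 + p))
b(P) = -1 + P² (b(P) = (P² + 0*P) - 1 = (P² + 0) - 1 = P² - 1 = -1 + P²)
(y(-1) + b(7))*28 = (2*(-1)/(-6 - 1) + (-1 + 7²))*28 = (2*(-1)/(-7) + (-1 + 49))*28 = (2*(-1)*(-⅐) + 48)*28 = (2/7 + 48)*28 = (338/7)*28 = 1352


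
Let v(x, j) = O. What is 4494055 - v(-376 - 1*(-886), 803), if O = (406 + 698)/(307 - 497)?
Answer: 426935777/95 ≈ 4.4941e+6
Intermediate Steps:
O = -552/95 (O = 1104/(-190) = 1104*(-1/190) = -552/95 ≈ -5.8105)
v(x, j) = -552/95
4494055 - v(-376 - 1*(-886), 803) = 4494055 - 1*(-552/95) = 4494055 + 552/95 = 426935777/95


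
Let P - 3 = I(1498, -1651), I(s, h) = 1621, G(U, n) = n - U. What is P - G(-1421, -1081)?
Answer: 1284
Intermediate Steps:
P = 1624 (P = 3 + 1621 = 1624)
P - G(-1421, -1081) = 1624 - (-1081 - 1*(-1421)) = 1624 - (-1081 + 1421) = 1624 - 1*340 = 1624 - 340 = 1284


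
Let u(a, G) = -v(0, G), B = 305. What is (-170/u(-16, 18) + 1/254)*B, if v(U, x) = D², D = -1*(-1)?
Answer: 13170205/254 ≈ 51851.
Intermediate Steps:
D = 1
v(U, x) = 1 (v(U, x) = 1² = 1)
u(a, G) = -1 (u(a, G) = -1*1 = -1)
(-170/u(-16, 18) + 1/254)*B = (-170/(-1) + 1/254)*305 = (-170*(-1) + 1/254)*305 = (170 + 1/254)*305 = (43181/254)*305 = 13170205/254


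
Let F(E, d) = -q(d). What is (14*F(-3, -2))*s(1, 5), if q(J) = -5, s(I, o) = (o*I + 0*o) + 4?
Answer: 630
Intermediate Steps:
s(I, o) = 4 + I*o (s(I, o) = (I*o + 0) + 4 = I*o + 4 = 4 + I*o)
F(E, d) = 5 (F(E, d) = -1*(-5) = 5)
(14*F(-3, -2))*s(1, 5) = (14*5)*(4 + 1*5) = 70*(4 + 5) = 70*9 = 630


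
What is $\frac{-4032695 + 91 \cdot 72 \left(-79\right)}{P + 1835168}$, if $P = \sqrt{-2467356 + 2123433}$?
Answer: $- \frac{8350570455904}{3367841932147} + \frac{4550303 i \sqrt{343923}}{3367841932147} \approx -2.4795 + 0.00079235 i$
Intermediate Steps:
$P = i \sqrt{343923}$ ($P = \sqrt{-343923} = i \sqrt{343923} \approx 586.45 i$)
$\frac{-4032695 + 91 \cdot 72 \left(-79\right)}{P + 1835168} = \frac{-4032695 + 91 \cdot 72 \left(-79\right)}{i \sqrt{343923} + 1835168} = \frac{-4032695 + 6552 \left(-79\right)}{1835168 + i \sqrt{343923}} = \frac{-4032695 - 517608}{1835168 + i \sqrt{343923}} = - \frac{4550303}{1835168 + i \sqrt{343923}}$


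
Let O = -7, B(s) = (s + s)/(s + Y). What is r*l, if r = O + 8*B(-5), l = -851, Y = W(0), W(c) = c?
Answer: -7659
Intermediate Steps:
Y = 0
B(s) = 2 (B(s) = (s + s)/(s + 0) = (2*s)/s = 2)
r = 9 (r = -7 + 8*2 = -7 + 16 = 9)
r*l = 9*(-851) = -7659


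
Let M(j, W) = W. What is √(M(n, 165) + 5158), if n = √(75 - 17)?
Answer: √5323 ≈ 72.959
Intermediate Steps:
n = √58 ≈ 7.6158
√(M(n, 165) + 5158) = √(165 + 5158) = √5323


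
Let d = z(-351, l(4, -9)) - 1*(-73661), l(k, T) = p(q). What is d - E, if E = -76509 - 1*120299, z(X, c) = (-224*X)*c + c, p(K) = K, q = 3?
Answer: 506344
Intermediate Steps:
l(k, T) = 3
z(X, c) = c - 224*X*c (z(X, c) = -224*X*c + c = c - 224*X*c)
E = -196808 (E = -76509 - 120299 = -196808)
d = 309536 (d = 3*(1 - 224*(-351)) - 1*(-73661) = 3*(1 + 78624) + 73661 = 3*78625 + 73661 = 235875 + 73661 = 309536)
d - E = 309536 - 1*(-196808) = 309536 + 196808 = 506344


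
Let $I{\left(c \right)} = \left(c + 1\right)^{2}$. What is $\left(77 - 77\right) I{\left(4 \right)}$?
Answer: $0$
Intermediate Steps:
$I{\left(c \right)} = \left(1 + c\right)^{2}$
$\left(77 - 77\right) I{\left(4 \right)} = \left(77 - 77\right) \left(1 + 4\right)^{2} = \left(77 - 77\right) 5^{2} = 0 \cdot 25 = 0$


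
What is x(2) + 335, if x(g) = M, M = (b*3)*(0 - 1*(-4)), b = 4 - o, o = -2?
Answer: 407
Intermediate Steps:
b = 6 (b = 4 - 1*(-2) = 4 + 2 = 6)
M = 72 (M = (6*3)*(0 - 1*(-4)) = 18*(0 + 4) = 18*4 = 72)
x(g) = 72
x(2) + 335 = 72 + 335 = 407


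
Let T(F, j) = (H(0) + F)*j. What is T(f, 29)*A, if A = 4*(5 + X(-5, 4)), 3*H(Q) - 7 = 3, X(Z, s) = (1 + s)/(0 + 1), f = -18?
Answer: -51040/3 ≈ -17013.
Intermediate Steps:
X(Z, s) = 1 + s (X(Z, s) = (1 + s)/1 = (1 + s)*1 = 1 + s)
H(Q) = 10/3 (H(Q) = 7/3 + (⅓)*3 = 7/3 + 1 = 10/3)
T(F, j) = j*(10/3 + F) (T(F, j) = (10/3 + F)*j = j*(10/3 + F))
A = 40 (A = 4*(5 + (1 + 4)) = 4*(5 + 5) = 4*10 = 40)
T(f, 29)*A = ((⅓)*29*(10 + 3*(-18)))*40 = ((⅓)*29*(10 - 54))*40 = ((⅓)*29*(-44))*40 = -1276/3*40 = -51040/3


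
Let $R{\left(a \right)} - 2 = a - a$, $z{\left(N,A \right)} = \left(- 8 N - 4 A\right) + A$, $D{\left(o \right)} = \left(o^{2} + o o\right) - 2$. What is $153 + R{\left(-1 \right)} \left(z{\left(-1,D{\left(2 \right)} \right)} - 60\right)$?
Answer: $13$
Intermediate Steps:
$D{\left(o \right)} = -2 + 2 o^{2}$ ($D{\left(o \right)} = \left(o^{2} + o^{2}\right) - 2 = 2 o^{2} - 2 = -2 + 2 o^{2}$)
$z{\left(N,A \right)} = - 8 N - 3 A$
$R{\left(a \right)} = 2$ ($R{\left(a \right)} = 2 + \left(a - a\right) = 2 + 0 = 2$)
$153 + R{\left(-1 \right)} \left(z{\left(-1,D{\left(2 \right)} \right)} - 60\right) = 153 + 2 \left(\left(\left(-8\right) \left(-1\right) - 3 \left(-2 + 2 \cdot 2^{2}\right)\right) - 60\right) = 153 + 2 \left(\left(8 - 3 \left(-2 + 2 \cdot 4\right)\right) - 60\right) = 153 + 2 \left(\left(8 - 3 \left(-2 + 8\right)\right) - 60\right) = 153 + 2 \left(\left(8 - 18\right) - 60\right) = 153 + 2 \left(-10 - 60\right) = 153 + 2 \left(-70\right) = 153 - 140 = 13$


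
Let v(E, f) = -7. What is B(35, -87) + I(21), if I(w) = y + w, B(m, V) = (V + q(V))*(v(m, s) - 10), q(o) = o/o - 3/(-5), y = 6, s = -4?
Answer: 7394/5 ≈ 1478.8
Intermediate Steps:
q(o) = 8/5 (q(o) = 1 - 3*(-⅕) = 1 + ⅗ = 8/5)
B(m, V) = -136/5 - 17*V (B(m, V) = (V + 8/5)*(-7 - 10) = (8/5 + V)*(-17) = -136/5 - 17*V)
I(w) = 6 + w
B(35, -87) + I(21) = (-136/5 - 17*(-87)) + (6 + 21) = (-136/5 + 1479) + 27 = 7259/5 + 27 = 7394/5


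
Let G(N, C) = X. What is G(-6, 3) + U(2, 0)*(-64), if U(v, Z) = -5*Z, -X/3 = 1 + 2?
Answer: -9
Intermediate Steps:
X = -9 (X = -3*(1 + 2) = -3*3 = -9)
G(N, C) = -9
G(-6, 3) + U(2, 0)*(-64) = -9 - 5*0*(-64) = -9 + 0*(-64) = -9 + 0 = -9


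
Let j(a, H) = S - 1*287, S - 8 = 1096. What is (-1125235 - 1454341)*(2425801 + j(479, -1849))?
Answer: -6259645553968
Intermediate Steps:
S = 1104 (S = 8 + 1096 = 1104)
j(a, H) = 817 (j(a, H) = 1104 - 1*287 = 1104 - 287 = 817)
(-1125235 - 1454341)*(2425801 + j(479, -1849)) = (-1125235 - 1454341)*(2425801 + 817) = -2579576*2426618 = -6259645553968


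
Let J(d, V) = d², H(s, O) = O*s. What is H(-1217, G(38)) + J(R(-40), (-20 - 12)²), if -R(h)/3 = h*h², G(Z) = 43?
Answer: 36863947669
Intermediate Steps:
R(h) = -3*h³ (R(h) = -3*h*h² = -3*h³)
H(-1217, G(38)) + J(R(-40), (-20 - 12)²) = 43*(-1217) + (-3*(-40)³)² = -52331 + (-3*(-64000))² = -52331 + 192000² = -52331 + 36864000000 = 36863947669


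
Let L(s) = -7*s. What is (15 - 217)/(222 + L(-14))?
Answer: -101/160 ≈ -0.63125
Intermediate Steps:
(15 - 217)/(222 + L(-14)) = (15 - 217)/(222 - 7*(-14)) = -202/(222 + 98) = -202/320 = -202*1/320 = -101/160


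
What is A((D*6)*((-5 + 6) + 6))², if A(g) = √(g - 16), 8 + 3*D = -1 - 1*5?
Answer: -212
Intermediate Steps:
D = -14/3 (D = -8/3 + (-1 - 1*5)/3 = -8/3 + (-1 - 5)/3 = -8/3 + (⅓)*(-6) = -8/3 - 2 = -14/3 ≈ -4.6667)
A(g) = √(-16 + g)
A((D*6)*((-5 + 6) + 6))² = (√(-16 + (-14/3*6)*((-5 + 6) + 6)))² = (√(-16 - 28*(1 + 6)))² = (√(-16 - 28*7))² = (√(-16 - 196))² = (√(-212))² = (2*I*√53)² = -212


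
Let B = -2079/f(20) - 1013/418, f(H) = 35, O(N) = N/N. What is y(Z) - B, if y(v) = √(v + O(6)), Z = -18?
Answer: 129211/2090 + I*√17 ≈ 61.823 + 4.1231*I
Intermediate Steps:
O(N) = 1
y(v) = √(1 + v) (y(v) = √(v + 1) = √(1 + v))
B = -129211/2090 (B = -2079/35 - 1013/418 = -2079*1/35 - 1013*1/418 = -297/5 - 1013/418 = -129211/2090 ≈ -61.823)
y(Z) - B = √(1 - 18) - 1*(-129211/2090) = √(-17) + 129211/2090 = I*√17 + 129211/2090 = 129211/2090 + I*√17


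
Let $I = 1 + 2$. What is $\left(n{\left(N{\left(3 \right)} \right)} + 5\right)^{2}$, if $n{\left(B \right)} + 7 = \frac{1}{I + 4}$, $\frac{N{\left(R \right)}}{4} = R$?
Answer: $\frac{169}{49} \approx 3.449$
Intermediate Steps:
$I = 3$
$N{\left(R \right)} = 4 R$
$n{\left(B \right)} = - \frac{48}{7}$ ($n{\left(B \right)} = -7 + \frac{1}{3 + 4} = -7 + \frac{1}{7} = - \frac{48}{7}$)
$\left(n{\left(N{\left(3 \right)} \right)} + 5\right)^{2} = \left(- \frac{48}{7} + 5\right)^{2} = \left(- \frac{13}{7}\right)^{2} = \frac{169}{49}$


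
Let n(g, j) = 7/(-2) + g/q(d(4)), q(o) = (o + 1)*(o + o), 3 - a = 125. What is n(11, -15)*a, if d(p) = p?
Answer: 7869/20 ≈ 393.45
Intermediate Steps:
a = -122 (a = 3 - 1*125 = 3 - 125 = -122)
q(o) = 2*o*(1 + o) (q(o) = (1 + o)*(2*o) = 2*o*(1 + o))
n(g, j) = -7/2 + g/40 (n(g, j) = 7/(-2) + g/((2*4*(1 + 4))) = 7*(-1/2) + g/((2*4*5)) = -7/2 + g/40)
n(11, -15)*a = (-7/2 + (1/40)*11)*(-122) = (-7/2 + 11/40)*(-122) = -129/40*(-122) = 7869/20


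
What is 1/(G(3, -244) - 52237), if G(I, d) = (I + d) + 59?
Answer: -1/52419 ≈ -1.9077e-5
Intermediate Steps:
G(I, d) = 59 + I + d
1/(G(3, -244) - 52237) = 1/((59 + 3 - 244) - 52237) = 1/(-182 - 52237) = 1/(-52419) = -1/52419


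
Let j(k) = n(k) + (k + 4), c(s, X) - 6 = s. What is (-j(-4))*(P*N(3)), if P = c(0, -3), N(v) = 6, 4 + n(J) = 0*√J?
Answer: 144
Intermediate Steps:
n(J) = -4 (n(J) = -4 + 0*√J = -4 + 0 = -4)
c(s, X) = 6 + s
P = 6 (P = 6 + 0 = 6)
j(k) = k (j(k) = -4 + (k + 4) = -4 + (4 + k) = k)
(-j(-4))*(P*N(3)) = (-1*(-4))*(6*6) = 4*36 = 144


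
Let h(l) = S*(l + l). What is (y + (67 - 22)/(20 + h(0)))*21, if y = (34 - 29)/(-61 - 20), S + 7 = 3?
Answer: 4963/108 ≈ 45.954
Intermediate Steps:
S = -4 (S = -7 + 3 = -4)
h(l) = -8*l (h(l) = -4*(l + l) = -8*l)
y = -5/81 (y = 5/(-81) = 5*(-1/81) = -5/81 ≈ -0.061728)
(y + (67 - 22)/(20 + h(0)))*21 = (-5/81 + (67 - 22)/(20 - 8*0))*21 = (-5/81 + 45/(20 + 0))*21 = (-5/81 + 45/20)*21 = (-5/81 + 45*(1/20))*21 = (-5/81 + 9/4)*21 = (709/324)*21 = 4963/108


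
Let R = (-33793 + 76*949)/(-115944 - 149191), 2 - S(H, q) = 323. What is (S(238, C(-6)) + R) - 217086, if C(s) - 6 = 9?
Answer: -57642243276/265135 ≈ -2.1741e+5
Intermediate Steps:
C(s) = 15 (C(s) = 6 + 9 = 15)
S(H, q) = -321 (S(H, q) = 2 - 1*323 = 2 - 323 = -321)
R = -38331/265135 (R = (-33793 + 72124)/(-265135) = 38331*(-1/265135) = -38331/265135 ≈ -0.14457)
(S(238, C(-6)) + R) - 217086 = (-321 - 38331/265135) - 217086 = -85146666/265135 - 217086 = -57642243276/265135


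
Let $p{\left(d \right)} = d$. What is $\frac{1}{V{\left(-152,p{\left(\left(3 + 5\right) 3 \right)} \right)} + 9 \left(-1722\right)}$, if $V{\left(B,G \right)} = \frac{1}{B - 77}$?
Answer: $- \frac{229}{3549043} \approx -6.4524 \cdot 10^{-5}$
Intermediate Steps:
$V{\left(B,G \right)} = \frac{1}{-77 + B}$
$\frac{1}{V{\left(-152,p{\left(\left(3 + 5\right) 3 \right)} \right)} + 9 \left(-1722\right)} = \frac{1}{\frac{1}{-77 - 152} + 9 \left(-1722\right)} = \frac{1}{\frac{1}{-229} - 15498} = \frac{1}{- \frac{1}{229} - 15498} = \frac{1}{- \frac{3549043}{229}} = - \frac{229}{3549043}$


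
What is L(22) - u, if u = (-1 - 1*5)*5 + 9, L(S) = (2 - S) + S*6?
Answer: 133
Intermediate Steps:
L(S) = 2 + 5*S (L(S) = (2 - S) + 6*S = 2 + 5*S)
u = -21 (u = (-1 - 5)*5 + 9 = -6*5 + 9 = -30 + 9 = -21)
L(22) - u = (2 + 5*22) - 1*(-21) = (2 + 110) + 21 = 112 + 21 = 133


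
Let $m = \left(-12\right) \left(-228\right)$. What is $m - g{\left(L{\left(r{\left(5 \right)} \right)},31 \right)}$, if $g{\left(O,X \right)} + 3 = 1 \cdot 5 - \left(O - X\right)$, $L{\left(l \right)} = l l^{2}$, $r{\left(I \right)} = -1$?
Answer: $2702$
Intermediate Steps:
$L{\left(l \right)} = l^{3}$
$g{\left(O,X \right)} = 2 + X - O$ ($g{\left(O,X \right)} = -3 - \left(-5 + O - X\right) = -3 + \left(5 + X - O\right) = 2 + X - O$)
$m = 2736$
$m - g{\left(L{\left(r{\left(5 \right)} \right)},31 \right)} = 2736 - \left(2 + 31 - \left(-1\right)^{3}\right) = 2736 - \left(2 + 31 - -1\right) = 2736 - \left(2 + 31 + 1\right) = 2736 - 34 = 2702$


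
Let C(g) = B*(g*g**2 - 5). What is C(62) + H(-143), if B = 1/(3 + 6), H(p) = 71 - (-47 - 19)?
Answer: 79852/3 ≈ 26617.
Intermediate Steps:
H(p) = 137 (H(p) = 71 - 1*(-66) = 71 + 66 = 137)
B = 1/9 ≈ 0.11111
C(g) = -5/9 + g**3/9 (C(g) = (g*g**2 - 5)/9 = (g**3 - 5)/9 = (-5 + g**3)/9 = -5/9 + g**3/9)
C(62) + H(-143) = (-5/9 + (1/9)*62**3) + 137 = (-5/9 + (1/9)*238328) + 137 = (-5/9 + 238328/9) + 137 = 79441/3 + 137 = 79852/3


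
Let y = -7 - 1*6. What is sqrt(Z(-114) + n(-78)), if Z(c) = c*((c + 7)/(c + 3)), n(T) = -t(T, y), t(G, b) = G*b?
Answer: 4*I*sqrt(96163)/37 ≈ 33.524*I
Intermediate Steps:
y = -13 (y = -7 - 6 = -13)
n(T) = 13*T (n(T) = -T*(-13) = -(-13)*T = 13*T)
Z(c) = c*(7 + c)/(3 + c) (Z(c) = c*((7 + c)/(3 + c)) = c*(7 + c)/(3 + c))
sqrt(Z(-114) + n(-78)) = sqrt(-114*(7 - 114)/(3 - 114) + 13*(-78)) = sqrt(-114*(-107)/(-111) - 1014) = sqrt(-114*(-1/111)*(-107) - 1014) = sqrt(-4066/37 - 1014) = sqrt(-41584/37) = 4*I*sqrt(96163)/37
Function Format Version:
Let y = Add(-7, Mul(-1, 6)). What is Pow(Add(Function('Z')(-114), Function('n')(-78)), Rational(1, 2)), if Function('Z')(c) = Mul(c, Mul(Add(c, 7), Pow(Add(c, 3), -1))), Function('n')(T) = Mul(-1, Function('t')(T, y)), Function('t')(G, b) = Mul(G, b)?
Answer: Mul(Rational(4, 37), I, Pow(96163, Rational(1, 2))) ≈ Mul(33.524, I)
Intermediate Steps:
y = -13 (y = Add(-7, -6) = -13)
Function('n')(T) = Mul(13, T) (Function('n')(T) = Mul(-1, Mul(T, -13)) = Mul(-1, Mul(-13, T)) = Mul(13, T))
Function('Z')(c) = Mul(c, Pow(Add(3, c), -1), Add(7, c)) (Function('Z')(c) = Mul(c, Mul(Add(7, c), Pow(Add(3, c), -1))) = Mul(c, Mul(Pow(Add(3, c), -1), Add(7, c))) = Mul(c, Pow(Add(3, c), -1), Add(7, c)))
Pow(Add(Function('Z')(-114), Function('n')(-78)), Rational(1, 2)) = Pow(Add(Mul(-114, Pow(Add(3, -114), -1), Add(7, -114)), Mul(13, -78)), Rational(1, 2)) = Pow(Add(Mul(-114, Pow(-111, -1), -107), -1014), Rational(1, 2)) = Pow(Add(Mul(-114, Rational(-1, 111), -107), -1014), Rational(1, 2)) = Pow(Add(Rational(-4066, 37), -1014), Rational(1, 2)) = Pow(Rational(-41584, 37), Rational(1, 2)) = Mul(Rational(4, 37), I, Pow(96163, Rational(1, 2)))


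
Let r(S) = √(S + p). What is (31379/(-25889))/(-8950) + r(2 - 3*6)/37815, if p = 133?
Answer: 31379/231706550 + √13/12605 ≈ 0.00042147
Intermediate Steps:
r(S) = √(133 + S) (r(S) = √(S + 133) = √(133 + S))
(31379/(-25889))/(-8950) + r(2 - 3*6)/37815 = (31379/(-25889))/(-8950) + √(133 + (2 - 3*6))/37815 = (31379*(-1/25889))*(-1/8950) + √(133 + (2 - 18))*(1/37815) = -31379/25889*(-1/8950) + √(133 - 16)*(1/37815) = 31379/231706550 + √117*(1/37815) = 31379/231706550 + (3*√13)*(1/37815) = 31379/231706550 + √13/12605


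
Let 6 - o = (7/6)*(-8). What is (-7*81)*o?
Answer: -8694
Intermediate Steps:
o = 46/3 (o = 6 - 7/6*(-8) = 6 - 7*(⅙)*(-8) = 6 - 7*(-8)/6 = 6 - 1*(-28/3) = 6 + 28/3 = 46/3 ≈ 15.333)
(-7*81)*o = -7*81*(46/3) = -567*46/3 = -8694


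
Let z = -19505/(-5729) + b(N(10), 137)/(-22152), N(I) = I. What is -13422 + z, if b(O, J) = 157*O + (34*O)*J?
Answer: -283868966261/21151468 ≈ -13421.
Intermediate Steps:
b(O, J) = 157*O + 34*J*O
z = 26037235/21151468 (z = -19505/(-5729) + (10*(157 + 34*137))/(-22152) = -19505*(-1/5729) + (10*(157 + 4658))*(-1/22152) = 19505/5729 + (10*4815)*(-1/22152) = 19505/5729 + 48150*(-1/22152) = 19505/5729 - 8025/3692 = 26037235/21151468 ≈ 1.2310)
-13422 + z = -13422 + 26037235/21151468 = -283868966261/21151468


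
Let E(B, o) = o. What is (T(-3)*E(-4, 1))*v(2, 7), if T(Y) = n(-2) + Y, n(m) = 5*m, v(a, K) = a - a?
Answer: 0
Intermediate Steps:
v(a, K) = 0
T(Y) = -10 + Y (T(Y) = 5*(-2) + Y = -10 + Y)
(T(-3)*E(-4, 1))*v(2, 7) = ((-10 - 3)*1)*0 = -13*1*0 = -13*0 = 0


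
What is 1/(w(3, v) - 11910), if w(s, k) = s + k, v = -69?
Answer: -1/11976 ≈ -8.3500e-5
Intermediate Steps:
w(s, k) = k + s
1/(w(3, v) - 11910) = 1/((-69 + 3) - 11910) = 1/(-66 - 11910) = 1/(-11976) = -1/11976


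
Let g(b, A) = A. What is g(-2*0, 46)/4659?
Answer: 46/4659 ≈ 0.0098734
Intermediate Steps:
g(-2*0, 46)/4659 = 46/4659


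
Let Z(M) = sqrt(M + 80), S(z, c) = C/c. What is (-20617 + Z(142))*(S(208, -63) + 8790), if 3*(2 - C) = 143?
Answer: -34254052799/189 + 1661447*sqrt(222)/189 ≈ -1.8111e+8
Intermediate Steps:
C = -137/3 (C = 2 - 1/3*143 = 2 - 143/3 = -137/3 ≈ -45.667)
S(z, c) = -137/(3*c)
Z(M) = sqrt(80 + M)
(-20617 + Z(142))*(S(208, -63) + 8790) = (-20617 + sqrt(80 + 142))*(-137/3/(-63) + 8790) = (-20617 + sqrt(222))*(-137/3*(-1/63) + 8790) = (-20617 + sqrt(222))*(137/189 + 8790) = (-20617 + sqrt(222))*(1661447/189) = -34254052799/189 + 1661447*sqrt(222)/189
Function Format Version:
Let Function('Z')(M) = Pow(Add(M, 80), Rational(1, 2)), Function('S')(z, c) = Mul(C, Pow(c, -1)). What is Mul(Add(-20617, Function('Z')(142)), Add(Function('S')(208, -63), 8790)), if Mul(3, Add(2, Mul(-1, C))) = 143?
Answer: Add(Rational(-34254052799, 189), Mul(Rational(1661447, 189), Pow(222, Rational(1, 2)))) ≈ -1.8111e+8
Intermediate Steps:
C = Rational(-137, 3) (C = Add(2, Mul(Rational(-1, 3), 143)) = Add(2, Rational(-143, 3)) = Rational(-137, 3) ≈ -45.667)
Function('S')(z, c) = Mul(Rational(-137, 3), Pow(c, -1))
Function('Z')(M) = Pow(Add(80, M), Rational(1, 2))
Mul(Add(-20617, Function('Z')(142)), Add(Function('S')(208, -63), 8790)) = Mul(Add(-20617, Pow(Add(80, 142), Rational(1, 2))), Add(Mul(Rational(-137, 3), Pow(-63, -1)), 8790)) = Mul(Add(-20617, Pow(222, Rational(1, 2))), Add(Mul(Rational(-137, 3), Rational(-1, 63)), 8790)) = Mul(Add(-20617, Pow(222, Rational(1, 2))), Add(Rational(137, 189), 8790)) = Mul(Add(-20617, Pow(222, Rational(1, 2))), Rational(1661447, 189)) = Add(Rational(-34254052799, 189), Mul(Rational(1661447, 189), Pow(222, Rational(1, 2))))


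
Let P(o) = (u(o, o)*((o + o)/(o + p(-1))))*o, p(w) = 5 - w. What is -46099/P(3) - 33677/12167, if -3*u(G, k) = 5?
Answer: 1682322829/121670 ≈ 13827.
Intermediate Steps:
u(G, k) = -5/3 (u(G, k) = -⅓*5 = -5/3)
P(o) = -10*o²/(3*(6 + o)) (P(o) = (-5*(o + o)/(3*(o + (5 - 1*(-1)))))*o = (-5*2*o/(3*(o + (5 + 1))))*o = (-5*2*o/(3*(o + 6)))*o = (-5*2*o/(3*(6 + o)))*o = (-10*o/(3*(6 + o)))*o = -10*o²/(3*(6 + o)))
-46099/P(3) - 33677/12167 = -46099/((-10*3²/(18 + 3*3))) - 33677/12167 = -46099/((-10*9/(18 + 9))) - 33677*1/12167 = -46099/((-10*9/27)) - 33677/12167 = -46099/((-10*9*1/27)) - 33677/12167 = -46099/(-10/3) - 33677/12167 = -46099*(-3/10) - 33677/12167 = 138297/10 - 33677/12167 = 1682322829/121670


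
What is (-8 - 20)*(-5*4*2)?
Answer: 1120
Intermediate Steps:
(-8 - 20)*(-5*4*2) = -(-560)*2 = -28*(-40) = 1120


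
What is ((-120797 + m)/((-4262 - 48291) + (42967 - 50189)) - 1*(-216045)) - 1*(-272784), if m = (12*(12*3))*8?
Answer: 29219870816/59775 ≈ 4.8883e+5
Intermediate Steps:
m = 3456 (m = (12*36)*8 = 432*8 = 3456)
((-120797 + m)/((-4262 - 48291) + (42967 - 50189)) - 1*(-216045)) - 1*(-272784) = ((-120797 + 3456)/((-4262 - 48291) + (42967 - 50189)) - 1*(-216045)) - 1*(-272784) = (-117341/(-52553 - 7222) + 216045) + 272784 = (-117341/(-59775) + 216045) + 272784 = (-117341*(-1/59775) + 216045) + 272784 = (117341/59775 + 216045) + 272784 = 12914207216/59775 + 272784 = 29219870816/59775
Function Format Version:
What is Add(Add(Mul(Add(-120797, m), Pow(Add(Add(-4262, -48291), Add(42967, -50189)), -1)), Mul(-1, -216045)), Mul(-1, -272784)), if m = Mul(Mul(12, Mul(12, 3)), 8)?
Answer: Rational(29219870816, 59775) ≈ 4.8883e+5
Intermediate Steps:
m = 3456 (m = Mul(Mul(12, 36), 8) = Mul(432, 8) = 3456)
Add(Add(Mul(Add(-120797, m), Pow(Add(Add(-4262, -48291), Add(42967, -50189)), -1)), Mul(-1, -216045)), Mul(-1, -272784)) = Add(Add(Mul(Add(-120797, 3456), Pow(Add(Add(-4262, -48291), Add(42967, -50189)), -1)), Mul(-1, -216045)), Mul(-1, -272784)) = Add(Add(Mul(-117341, Pow(Add(-52553, -7222), -1)), 216045), 272784) = Add(Add(Mul(-117341, Pow(-59775, -1)), 216045), 272784) = Add(Add(Mul(-117341, Rational(-1, 59775)), 216045), 272784) = Add(Add(Rational(117341, 59775), 216045), 272784) = Add(Rational(12914207216, 59775), 272784) = Rational(29219870816, 59775)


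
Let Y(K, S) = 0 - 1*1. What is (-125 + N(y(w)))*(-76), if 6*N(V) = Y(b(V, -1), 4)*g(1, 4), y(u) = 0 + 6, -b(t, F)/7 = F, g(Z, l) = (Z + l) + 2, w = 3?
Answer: 28766/3 ≈ 9588.7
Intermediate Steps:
g(Z, l) = 2 + Z + l
b(t, F) = -7*F
Y(K, S) = -1 (Y(K, S) = 0 - 1 = -1)
y(u) = 6
N(V) = -7/6 (N(V) = (-(2 + 1 + 4))/6 = (-1*7)/6 = (⅙)*(-7) = -7/6)
(-125 + N(y(w)))*(-76) = (-125 - 7/6)*(-76) = -757/6*(-76) = 28766/3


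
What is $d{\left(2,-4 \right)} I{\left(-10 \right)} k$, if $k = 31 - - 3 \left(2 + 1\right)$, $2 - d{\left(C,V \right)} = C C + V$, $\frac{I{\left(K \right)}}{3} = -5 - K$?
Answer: $1200$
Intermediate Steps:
$I{\left(K \right)} = -15 - 3 K$ ($I{\left(K \right)} = 3 \left(-5 - K\right) = -15 - 3 K$)
$d{\left(C,V \right)} = 2 - V - C^{2}$ ($d{\left(C,V \right)} = 2 - \left(C C + V\right) = 2 - \left(C^{2} + V\right) = 2 - \left(V + C^{2}\right) = 2 - V - C^{2}$)
$k = 40$ ($k = 31 - \left(-3\right) 3 = 31 - -9 = 31 + 9 = 40$)
$d{\left(2,-4 \right)} I{\left(-10 \right)} k = \left(2 - -4 - 2^{2}\right) \left(-15 - -30\right) 40 = \left(2 + 4 - 4\right) \left(-15 + 30\right) 40 = \left(2 + 4 - 4\right) 15 \cdot 40 = 2 \cdot 15 \cdot 40 = 30 \cdot 40 = 1200$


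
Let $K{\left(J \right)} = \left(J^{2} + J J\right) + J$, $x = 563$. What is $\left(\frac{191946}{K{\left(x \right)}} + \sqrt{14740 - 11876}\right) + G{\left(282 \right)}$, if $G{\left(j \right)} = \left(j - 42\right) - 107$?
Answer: $\frac{84580579}{634501} + 4 \sqrt{179} \approx 186.82$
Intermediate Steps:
$G{\left(j \right)} = -149 + j$ ($G{\left(j \right)} = \left(-42 + j\right) - 107 = -149 + j$)
$K{\left(J \right)} = J + 2 J^{2}$ ($K{\left(J \right)} = \left(J^{2} + J^{2}\right) + J = 2 J^{2} + J = J + 2 J^{2}$)
$\left(\frac{191946}{K{\left(x \right)}} + \sqrt{14740 - 11876}\right) + G{\left(282 \right)} = \left(\frac{191946}{563 \left(1 + 2 \cdot 563\right)} + \sqrt{14740 - 11876}\right) + \left(-149 + 282\right) = \left(\frac{191946}{563 \left(1 + 1126\right)} + \sqrt{2864}\right) + 133 = \left(\frac{191946}{563 \cdot 1127} + 4 \sqrt{179}\right) + 133 = \left(\frac{191946}{634501} + 4 \sqrt{179}\right) + 133 = \frac{84580579}{634501} + 4 \sqrt{179}$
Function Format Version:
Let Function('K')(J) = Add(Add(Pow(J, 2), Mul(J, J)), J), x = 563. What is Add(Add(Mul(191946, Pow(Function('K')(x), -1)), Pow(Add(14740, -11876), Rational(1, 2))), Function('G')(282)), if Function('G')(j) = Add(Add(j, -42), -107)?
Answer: Add(Rational(84580579, 634501), Mul(4, Pow(179, Rational(1, 2)))) ≈ 186.82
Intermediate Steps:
Function('G')(j) = Add(-149, j) (Function('G')(j) = Add(Add(-42, j), -107) = Add(-149, j))
Function('K')(J) = Add(J, Mul(2, Pow(J, 2))) (Function('K')(J) = Add(Add(Pow(J, 2), Pow(J, 2)), J) = Add(Mul(2, Pow(J, 2)), J) = Add(J, Mul(2, Pow(J, 2))))
Add(Add(Mul(191946, Pow(Function('K')(x), -1)), Pow(Add(14740, -11876), Rational(1, 2))), Function('G')(282)) = Add(Add(Mul(191946, Pow(Mul(563, Add(1, Mul(2, 563))), -1)), Pow(Add(14740, -11876), Rational(1, 2))), Add(-149, 282)) = Add(Add(Mul(191946, Pow(Mul(563, Add(1, 1126)), -1)), Pow(2864, Rational(1, 2))), 133) = Add(Add(Mul(191946, Pow(Mul(563, 1127), -1)), Mul(4, Pow(179, Rational(1, 2)))), 133) = Add(Add(Mul(191946, Pow(634501, -1)), Mul(4, Pow(179, Rational(1, 2)))), 133) = Add(Add(Mul(191946, Rational(1, 634501)), Mul(4, Pow(179, Rational(1, 2)))), 133) = Add(Add(Rational(191946, 634501), Mul(4, Pow(179, Rational(1, 2)))), 133) = Add(Rational(84580579, 634501), Mul(4, Pow(179, Rational(1, 2))))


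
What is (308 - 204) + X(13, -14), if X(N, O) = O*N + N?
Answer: -65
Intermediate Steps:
X(N, O) = N + N*O (X(N, O) = N*O + N = N + N*O)
(308 - 204) + X(13, -14) = (308 - 204) + 13*(1 - 14) = 104 + 13*(-13) = 104 - 169 = -65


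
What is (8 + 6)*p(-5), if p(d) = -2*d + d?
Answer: 70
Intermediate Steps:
p(d) = -d
(8 + 6)*p(-5) = (8 + 6)*(-1*(-5)) = 14*5 = 70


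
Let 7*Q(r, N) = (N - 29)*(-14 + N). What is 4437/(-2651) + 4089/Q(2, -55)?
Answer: 2388701/731676 ≈ 3.2647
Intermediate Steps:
Q(r, N) = (-29 + N)*(-14 + N)/7 (Q(r, N) = ((N - 29)*(-14 + N))/7 = ((-29 + N)*(-14 + N))/7 = (-29 + N)*(-14 + N)/7)
4437/(-2651) + 4089/Q(2, -55) = 4437/(-2651) + 4089/(58 - 43/7*(-55) + (1/7)*(-55)**2) = 4437*(-1/2651) + 4089/(58 + 2365/7 + (1/7)*3025) = -4437/2651 + 4089/(58 + 2365/7 + 3025/7) = -4437/2651 + 4089/828 = -4437/2651 + 4089*(1/828) = -4437/2651 + 1363/276 = 2388701/731676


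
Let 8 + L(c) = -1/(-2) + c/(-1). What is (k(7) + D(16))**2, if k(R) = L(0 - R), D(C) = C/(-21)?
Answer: 2809/1764 ≈ 1.5924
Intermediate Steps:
D(C) = -C/21 (D(C) = C*(-1/21) = -C/21)
L(c) = -15/2 - c (L(c) = -8 + (-1/(-2) + c/(-1)) = -8 + (-1*(-1/2) + c*(-1)) = -8 + (1/2 - c) = -15/2 - c)
k(R) = -15/2 + R (k(R) = -15/2 - (0 - R) = -15/2 - (-1)*R = -15/2 + R)
(k(7) + D(16))**2 = ((-15/2 + 7) - 1/21*16)**2 = (-1/2 - 16/21)**2 = (-53/42)**2 = 2809/1764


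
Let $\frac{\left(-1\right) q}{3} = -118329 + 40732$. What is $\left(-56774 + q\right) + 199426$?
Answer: $375443$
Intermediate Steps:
$q = 232791$ ($q = - 3 \left(-118329 + 40732\right) = \left(-3\right) \left(-77597\right) = 232791$)
$\left(-56774 + q\right) + 199426 = \left(-56774 + 232791\right) + 199426 = 176017 + 199426 = 375443$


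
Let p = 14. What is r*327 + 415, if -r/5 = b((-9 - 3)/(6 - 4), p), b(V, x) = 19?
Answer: -30650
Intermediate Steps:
r = -95 (r = -5*19 = -95)
r*327 + 415 = -95*327 + 415 = -31065 + 415 = -30650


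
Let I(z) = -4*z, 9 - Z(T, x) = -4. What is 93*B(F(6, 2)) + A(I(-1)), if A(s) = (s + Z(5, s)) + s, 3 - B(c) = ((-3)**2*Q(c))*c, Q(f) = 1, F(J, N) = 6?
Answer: -4722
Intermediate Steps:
Z(T, x) = 13 (Z(T, x) = 9 - 1*(-4) = 9 + 4 = 13)
B(c) = 3 - 9*c (B(c) = 3 - (-3)**2*1*c = 3 - 9*1*c = 3 - 9*c)
A(s) = 13 + 2*s (A(s) = (s + 13) + s = (13 + s) + s = 13 + 2*s)
93*B(F(6, 2)) + A(I(-1)) = 93*(3 - 9*6) + (13 + 2*(-4*(-1))) = 93*(3 - 54) + (13 + 2*4) = 93*(-51) + (13 + 8) = -4743 + 21 = -4722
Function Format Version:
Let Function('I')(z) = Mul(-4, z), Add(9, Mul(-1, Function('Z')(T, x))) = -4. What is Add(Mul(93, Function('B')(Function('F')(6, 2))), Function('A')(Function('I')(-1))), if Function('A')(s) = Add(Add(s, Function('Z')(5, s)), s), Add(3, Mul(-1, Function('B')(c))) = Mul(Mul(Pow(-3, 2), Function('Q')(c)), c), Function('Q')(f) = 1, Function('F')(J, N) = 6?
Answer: -4722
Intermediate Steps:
Function('Z')(T, x) = 13 (Function('Z')(T, x) = Add(9, Mul(-1, -4)) = Add(9, 4) = 13)
Function('B')(c) = Add(3, Mul(-9, c)) (Function('B')(c) = Add(3, Mul(-1, Mul(Mul(Pow(-3, 2), 1), c))) = Add(3, Mul(-1, Mul(Mul(9, 1), c))) = Add(3, Mul(-1, Mul(9, c))) = Add(3, Mul(-9, c)))
Function('A')(s) = Add(13, Mul(2, s)) (Function('A')(s) = Add(Add(s, 13), s) = Add(Add(13, s), s) = Add(13, Mul(2, s)))
Add(Mul(93, Function('B')(Function('F')(6, 2))), Function('A')(Function('I')(-1))) = Add(Mul(93, Add(3, Mul(-9, 6))), Add(13, Mul(2, Mul(-4, -1)))) = Add(Mul(93, Add(3, -54)), Add(13, Mul(2, 4))) = Add(Mul(93, -51), Add(13, 8)) = Add(-4743, 21) = -4722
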